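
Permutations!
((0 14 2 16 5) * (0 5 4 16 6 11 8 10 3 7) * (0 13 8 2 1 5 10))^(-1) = ((0 14 1 5 10 3 7 13 8)(2 6 11)(4 16))^(-1) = (0 8 13 7 3 10 5 1 14)(2 11 6)(4 16)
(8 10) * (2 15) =[0, 1, 15, 3, 4, 5, 6, 7, 10, 9, 8, 11, 12, 13, 14, 2] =(2 15)(8 10)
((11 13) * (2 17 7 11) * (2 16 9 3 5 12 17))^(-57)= (3 13 17)(5 16 7)(9 11 12)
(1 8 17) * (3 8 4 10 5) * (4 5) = (1 5 3 8 17)(4 10) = [0, 5, 2, 8, 10, 3, 6, 7, 17, 9, 4, 11, 12, 13, 14, 15, 16, 1]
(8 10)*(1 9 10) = (1 9 10 8) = [0, 9, 2, 3, 4, 5, 6, 7, 1, 10, 8]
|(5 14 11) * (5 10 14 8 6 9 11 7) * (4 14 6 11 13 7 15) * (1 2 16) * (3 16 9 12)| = 39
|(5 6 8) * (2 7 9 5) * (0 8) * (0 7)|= 12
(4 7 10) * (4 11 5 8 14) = (4 7 10 11 5 8 14) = [0, 1, 2, 3, 7, 8, 6, 10, 14, 9, 11, 5, 12, 13, 4]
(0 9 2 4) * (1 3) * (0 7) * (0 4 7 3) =(0 9 2 7 4 3 1) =[9, 0, 7, 1, 3, 5, 6, 4, 8, 2]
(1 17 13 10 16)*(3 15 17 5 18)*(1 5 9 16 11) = (1 9 16 5 18 3 15 17 13 10 11) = [0, 9, 2, 15, 4, 18, 6, 7, 8, 16, 11, 1, 12, 10, 14, 17, 5, 13, 3]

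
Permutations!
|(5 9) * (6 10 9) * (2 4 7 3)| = |(2 4 7 3)(5 6 10 9)| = 4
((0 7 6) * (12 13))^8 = ((0 7 6)(12 13))^8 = (13)(0 6 7)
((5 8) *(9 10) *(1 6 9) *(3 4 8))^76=((1 6 9 10)(3 4 8 5))^76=(10)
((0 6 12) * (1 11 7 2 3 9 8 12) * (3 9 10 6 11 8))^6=(0 10 11 6 7 1 2 8 9 12 3)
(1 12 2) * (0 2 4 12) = (0 2 1)(4 12) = [2, 0, 1, 3, 12, 5, 6, 7, 8, 9, 10, 11, 4]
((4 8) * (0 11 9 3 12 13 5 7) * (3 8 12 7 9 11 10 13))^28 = (0 3 4 9 13)(5 10 7 12 8) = ((0 10 13 5 9 8 4 12 3 7))^28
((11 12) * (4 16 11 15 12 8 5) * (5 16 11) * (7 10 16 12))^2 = (4 8 15 10 5 11 12 7 16)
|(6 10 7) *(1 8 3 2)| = 12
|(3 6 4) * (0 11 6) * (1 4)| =|(0 11 6 1 4 3)| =6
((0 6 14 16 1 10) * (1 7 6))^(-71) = ((0 1 10)(6 14 16 7))^(-71) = (0 1 10)(6 14 16 7)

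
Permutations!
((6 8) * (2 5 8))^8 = (8)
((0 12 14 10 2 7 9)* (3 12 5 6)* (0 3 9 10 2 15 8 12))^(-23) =((0 5 6 9 3)(2 7 10 15 8 12 14))^(-23) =(0 6 3 5 9)(2 12 15 7 14 8 10)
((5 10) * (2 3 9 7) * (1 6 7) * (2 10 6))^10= (1 3)(2 9)(5 7)(6 10)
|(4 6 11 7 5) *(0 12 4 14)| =8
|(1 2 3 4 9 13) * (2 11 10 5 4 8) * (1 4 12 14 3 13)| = 12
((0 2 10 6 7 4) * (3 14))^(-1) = (0 4 7 6 10 2)(3 14)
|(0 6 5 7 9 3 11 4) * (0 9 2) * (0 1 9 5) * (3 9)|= |(0 6)(1 3 11 4 5 7 2)|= 14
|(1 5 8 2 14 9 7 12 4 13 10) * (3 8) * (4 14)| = |(1 5 3 8 2 4 13 10)(7 12 14 9)| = 8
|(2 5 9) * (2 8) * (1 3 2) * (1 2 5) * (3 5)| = 5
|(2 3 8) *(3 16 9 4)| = 6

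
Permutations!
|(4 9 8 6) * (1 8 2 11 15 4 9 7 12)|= |(1 8 6 9 2 11 15 4 7 12)|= 10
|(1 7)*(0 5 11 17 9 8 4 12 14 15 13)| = 22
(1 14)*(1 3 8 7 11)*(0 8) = (0 8 7 11 1 14 3) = [8, 14, 2, 0, 4, 5, 6, 11, 7, 9, 10, 1, 12, 13, 3]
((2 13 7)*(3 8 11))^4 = ((2 13 7)(3 8 11))^4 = (2 13 7)(3 8 11)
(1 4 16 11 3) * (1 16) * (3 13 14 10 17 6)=(1 4)(3 16 11 13 14 10 17 6)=[0, 4, 2, 16, 1, 5, 3, 7, 8, 9, 17, 13, 12, 14, 10, 15, 11, 6]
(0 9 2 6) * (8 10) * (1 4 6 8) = (0 9 2 8 10 1 4 6) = [9, 4, 8, 3, 6, 5, 0, 7, 10, 2, 1]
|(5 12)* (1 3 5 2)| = |(1 3 5 12 2)| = 5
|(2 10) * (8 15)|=|(2 10)(8 15)|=2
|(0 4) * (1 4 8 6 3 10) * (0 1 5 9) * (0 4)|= 9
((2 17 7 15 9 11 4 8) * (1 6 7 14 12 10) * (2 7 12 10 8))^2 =(1 12 7 9 4 17 10 6 8 15 11 2 14) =((1 6 12 8 7 15 9 11 4 2 17 14 10))^2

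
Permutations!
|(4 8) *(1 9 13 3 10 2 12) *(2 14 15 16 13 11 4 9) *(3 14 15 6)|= 84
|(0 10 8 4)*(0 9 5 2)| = |(0 10 8 4 9 5 2)| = 7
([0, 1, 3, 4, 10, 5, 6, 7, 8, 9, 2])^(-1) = (2 10 4 3)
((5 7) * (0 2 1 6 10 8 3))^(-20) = (0 2 1 6 10 8 3)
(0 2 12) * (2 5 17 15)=(0 5 17 15 2 12)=[5, 1, 12, 3, 4, 17, 6, 7, 8, 9, 10, 11, 0, 13, 14, 2, 16, 15]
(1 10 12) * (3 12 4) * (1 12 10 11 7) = [0, 11, 2, 10, 3, 5, 6, 1, 8, 9, 4, 7, 12] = (12)(1 11 7)(3 10 4)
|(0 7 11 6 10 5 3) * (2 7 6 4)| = |(0 6 10 5 3)(2 7 11 4)| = 20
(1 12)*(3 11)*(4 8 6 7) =(1 12)(3 11)(4 8 6 7) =[0, 12, 2, 11, 8, 5, 7, 4, 6, 9, 10, 3, 1]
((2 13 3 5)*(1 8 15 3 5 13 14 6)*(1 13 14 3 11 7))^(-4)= (1 8 15 11 7)(2 14 13)(3 6 5)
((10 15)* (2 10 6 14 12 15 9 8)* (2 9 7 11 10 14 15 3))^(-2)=((2 14 12 3)(6 15)(7 11 10)(8 9))^(-2)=(15)(2 12)(3 14)(7 11 10)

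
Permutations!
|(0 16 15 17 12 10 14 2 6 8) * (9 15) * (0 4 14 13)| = |(0 16 9 15 17 12 10 13)(2 6 8 4 14)| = 40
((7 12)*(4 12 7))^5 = (4 12)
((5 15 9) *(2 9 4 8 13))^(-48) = ((2 9 5 15 4 8 13))^(-48) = (2 9 5 15 4 8 13)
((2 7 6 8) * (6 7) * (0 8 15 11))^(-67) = (0 11 15 6 2 8)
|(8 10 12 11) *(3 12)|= 5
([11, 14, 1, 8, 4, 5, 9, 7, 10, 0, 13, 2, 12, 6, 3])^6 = [8, 6, 13, 0, 4, 5, 14, 7, 11, 3, 2, 10, 12, 1, 9]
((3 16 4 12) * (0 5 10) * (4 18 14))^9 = (3 14)(4 16)(12 18)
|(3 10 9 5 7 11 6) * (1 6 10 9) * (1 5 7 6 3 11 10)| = 8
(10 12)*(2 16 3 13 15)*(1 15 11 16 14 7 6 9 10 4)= (1 15 2 14 7 6 9 10 12 4)(3 13 11 16)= [0, 15, 14, 13, 1, 5, 9, 6, 8, 10, 12, 16, 4, 11, 7, 2, 3]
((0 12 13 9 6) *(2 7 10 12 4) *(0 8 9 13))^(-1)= (13)(0 12 10 7 2 4)(6 9 8)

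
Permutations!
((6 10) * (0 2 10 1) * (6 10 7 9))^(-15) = ((10)(0 2 7 9 6 1))^(-15) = (10)(0 9)(1 7)(2 6)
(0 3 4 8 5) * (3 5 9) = [5, 1, 2, 4, 8, 0, 6, 7, 9, 3] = (0 5)(3 4 8 9)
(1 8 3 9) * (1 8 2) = [0, 2, 1, 9, 4, 5, 6, 7, 3, 8] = (1 2)(3 9 8)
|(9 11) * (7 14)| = |(7 14)(9 11)| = 2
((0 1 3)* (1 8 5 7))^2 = ((0 8 5 7 1 3))^2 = (0 5 1)(3 8 7)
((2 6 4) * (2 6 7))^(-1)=((2 7)(4 6))^(-1)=(2 7)(4 6)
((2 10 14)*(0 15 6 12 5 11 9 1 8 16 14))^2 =((0 15 6 12 5 11 9 1 8 16 14 2 10))^2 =(0 6 5 9 8 14 10 15 12 11 1 16 2)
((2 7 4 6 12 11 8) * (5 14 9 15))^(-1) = (2 8 11 12 6 4 7)(5 15 9 14) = ((2 7 4 6 12 11 8)(5 14 9 15))^(-1)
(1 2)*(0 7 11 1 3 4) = (0 7 11 1 2 3 4) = [7, 2, 3, 4, 0, 5, 6, 11, 8, 9, 10, 1]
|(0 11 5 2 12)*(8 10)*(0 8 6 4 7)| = 10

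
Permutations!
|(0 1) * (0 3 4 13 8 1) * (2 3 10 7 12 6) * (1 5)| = |(1 10 7 12 6 2 3 4 13 8 5)| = 11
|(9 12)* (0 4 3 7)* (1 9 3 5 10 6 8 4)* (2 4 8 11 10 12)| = |(0 1 9 2 4 5 12 3 7)(6 11 10)| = 9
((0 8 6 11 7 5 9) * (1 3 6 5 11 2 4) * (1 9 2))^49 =(0 8 5 2 4 9)(1 3 6)(7 11)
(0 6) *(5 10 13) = (0 6)(5 10 13) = [6, 1, 2, 3, 4, 10, 0, 7, 8, 9, 13, 11, 12, 5]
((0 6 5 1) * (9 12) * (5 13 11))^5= (0 1 5 11 13 6)(9 12)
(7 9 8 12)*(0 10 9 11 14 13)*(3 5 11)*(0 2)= (0 10 9 8 12 7 3 5 11 14 13 2)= [10, 1, 0, 5, 4, 11, 6, 3, 12, 8, 9, 14, 7, 2, 13]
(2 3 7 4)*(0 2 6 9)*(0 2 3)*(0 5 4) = (0 3 7)(2 5 4 6 9) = [3, 1, 5, 7, 6, 4, 9, 0, 8, 2]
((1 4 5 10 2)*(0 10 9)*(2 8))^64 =(10)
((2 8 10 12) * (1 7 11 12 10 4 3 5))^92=((1 7 11 12 2 8 4 3 5))^92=(1 11 2 4 5 7 12 8 3)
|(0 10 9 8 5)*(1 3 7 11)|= 20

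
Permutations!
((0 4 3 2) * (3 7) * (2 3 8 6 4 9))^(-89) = (0 9 2)(4 6 8 7)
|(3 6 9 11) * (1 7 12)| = |(1 7 12)(3 6 9 11)| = 12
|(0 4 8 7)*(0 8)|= |(0 4)(7 8)|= 2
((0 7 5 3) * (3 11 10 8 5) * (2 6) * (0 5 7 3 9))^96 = ((0 3 5 11 10 8 7 9)(2 6))^96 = (11)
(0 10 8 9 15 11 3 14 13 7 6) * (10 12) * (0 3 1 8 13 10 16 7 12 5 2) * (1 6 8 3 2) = [5, 3, 0, 14, 4, 1, 2, 8, 9, 15, 13, 6, 16, 12, 10, 11, 7] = (0 5 1 3 14 10 13 12 16 7 8 9 15 11 6 2)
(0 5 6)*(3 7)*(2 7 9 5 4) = [4, 1, 7, 9, 2, 6, 0, 3, 8, 5] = (0 4 2 7 3 9 5 6)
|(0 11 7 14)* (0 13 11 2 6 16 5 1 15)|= |(0 2 6 16 5 1 15)(7 14 13 11)|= 28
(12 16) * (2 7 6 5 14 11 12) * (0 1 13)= (0 1 13)(2 7 6 5 14 11 12 16)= [1, 13, 7, 3, 4, 14, 5, 6, 8, 9, 10, 12, 16, 0, 11, 15, 2]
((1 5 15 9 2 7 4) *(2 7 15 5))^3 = ((1 2 15 9 7 4))^3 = (1 9)(2 7)(4 15)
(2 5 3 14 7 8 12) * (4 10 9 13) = [0, 1, 5, 14, 10, 3, 6, 8, 12, 13, 9, 11, 2, 4, 7] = (2 5 3 14 7 8 12)(4 10 9 13)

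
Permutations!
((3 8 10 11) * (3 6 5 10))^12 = ((3 8)(5 10 11 6))^12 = (11)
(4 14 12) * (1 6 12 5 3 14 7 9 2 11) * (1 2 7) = (1 6 12 4)(2 11)(3 14 5)(7 9) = [0, 6, 11, 14, 1, 3, 12, 9, 8, 7, 10, 2, 4, 13, 5]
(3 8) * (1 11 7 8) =(1 11 7 8 3) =[0, 11, 2, 1, 4, 5, 6, 8, 3, 9, 10, 7]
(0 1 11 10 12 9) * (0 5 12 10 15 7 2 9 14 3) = (0 1 11 15 7 2 9 5 12 14 3) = [1, 11, 9, 0, 4, 12, 6, 2, 8, 5, 10, 15, 14, 13, 3, 7]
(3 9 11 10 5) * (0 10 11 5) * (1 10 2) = (11)(0 2 1 10)(3 9 5) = [2, 10, 1, 9, 4, 3, 6, 7, 8, 5, 0, 11]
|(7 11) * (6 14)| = |(6 14)(7 11)| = 2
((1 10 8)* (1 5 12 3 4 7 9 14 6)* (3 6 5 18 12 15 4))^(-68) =((1 10 8 18 12 6)(4 7 9 14 5 15))^(-68) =(1 12 8)(4 5 9)(6 18 10)(7 15 14)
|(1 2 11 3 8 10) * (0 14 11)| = 8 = |(0 14 11 3 8 10 1 2)|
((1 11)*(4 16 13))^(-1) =(1 11)(4 13 16)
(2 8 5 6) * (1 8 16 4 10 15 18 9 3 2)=(1 8 5 6)(2 16 4 10 15 18 9 3)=[0, 8, 16, 2, 10, 6, 1, 7, 5, 3, 15, 11, 12, 13, 14, 18, 4, 17, 9]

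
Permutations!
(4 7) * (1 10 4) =(1 10 4 7) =[0, 10, 2, 3, 7, 5, 6, 1, 8, 9, 4]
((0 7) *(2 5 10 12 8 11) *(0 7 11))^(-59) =(0 10 11 12 2 8 5)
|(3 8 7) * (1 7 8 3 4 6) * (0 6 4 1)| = 2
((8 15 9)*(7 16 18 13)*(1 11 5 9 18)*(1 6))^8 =((1 11 5 9 8 15 18 13 7 16 6))^8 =(1 7 15 5 6 13 8 11 16 18 9)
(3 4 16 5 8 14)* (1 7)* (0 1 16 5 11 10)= (0 1 7 16 11 10)(3 4 5 8 14)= [1, 7, 2, 4, 5, 8, 6, 16, 14, 9, 0, 10, 12, 13, 3, 15, 11]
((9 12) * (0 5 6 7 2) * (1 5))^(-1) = ((0 1 5 6 7 2)(9 12))^(-1) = (0 2 7 6 5 1)(9 12)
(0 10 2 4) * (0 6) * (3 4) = (0 10 2 3 4 6) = [10, 1, 3, 4, 6, 5, 0, 7, 8, 9, 2]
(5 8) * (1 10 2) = (1 10 2)(5 8) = [0, 10, 1, 3, 4, 8, 6, 7, 5, 9, 2]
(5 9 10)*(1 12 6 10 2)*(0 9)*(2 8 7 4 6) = [9, 12, 1, 3, 6, 0, 10, 4, 7, 8, 5, 11, 2] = (0 9 8 7 4 6 10 5)(1 12 2)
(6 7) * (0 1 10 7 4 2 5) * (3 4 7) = (0 1 10 3 4 2 5)(6 7) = [1, 10, 5, 4, 2, 0, 7, 6, 8, 9, 3]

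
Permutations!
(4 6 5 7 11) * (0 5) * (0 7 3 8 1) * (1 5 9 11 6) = (0 9 11 4 1)(3 8 5)(6 7) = [9, 0, 2, 8, 1, 3, 7, 6, 5, 11, 10, 4]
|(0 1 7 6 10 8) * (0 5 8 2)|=|(0 1 7 6 10 2)(5 8)|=6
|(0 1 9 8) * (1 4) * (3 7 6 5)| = 20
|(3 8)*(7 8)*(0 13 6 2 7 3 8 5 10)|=7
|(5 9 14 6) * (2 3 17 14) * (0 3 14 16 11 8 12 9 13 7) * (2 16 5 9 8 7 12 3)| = 24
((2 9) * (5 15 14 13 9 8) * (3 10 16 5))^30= ((2 8 3 10 16 5 15 14 13 9))^30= (16)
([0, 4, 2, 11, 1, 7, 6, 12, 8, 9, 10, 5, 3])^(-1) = [0, 4, 2, 12, 1, 11, 6, 5, 8, 9, 10, 3, 7]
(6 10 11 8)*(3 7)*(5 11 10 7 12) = (3 12 5 11 8 6 7) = [0, 1, 2, 12, 4, 11, 7, 3, 6, 9, 10, 8, 5]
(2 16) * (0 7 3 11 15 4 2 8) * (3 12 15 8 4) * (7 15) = (0 15 3 11 8)(2 16 4)(7 12) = [15, 1, 16, 11, 2, 5, 6, 12, 0, 9, 10, 8, 7, 13, 14, 3, 4]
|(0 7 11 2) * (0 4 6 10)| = |(0 7 11 2 4 6 10)| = 7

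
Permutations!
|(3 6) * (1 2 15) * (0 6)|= |(0 6 3)(1 2 15)|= 3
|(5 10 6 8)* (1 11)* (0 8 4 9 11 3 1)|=|(0 8 5 10 6 4 9 11)(1 3)|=8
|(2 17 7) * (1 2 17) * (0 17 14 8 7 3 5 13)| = 30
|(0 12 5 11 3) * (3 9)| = 6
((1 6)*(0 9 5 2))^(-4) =(9)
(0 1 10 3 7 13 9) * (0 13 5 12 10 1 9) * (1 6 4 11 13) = (0 9 1 6 4 11 13)(3 7 5 12 10) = [9, 6, 2, 7, 11, 12, 4, 5, 8, 1, 3, 13, 10, 0]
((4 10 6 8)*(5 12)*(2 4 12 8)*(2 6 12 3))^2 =(2 10 5 3 4 12 8)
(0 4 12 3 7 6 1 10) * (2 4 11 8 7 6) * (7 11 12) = (0 12 3 6 1 10)(2 4 7)(8 11) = [12, 10, 4, 6, 7, 5, 1, 2, 11, 9, 0, 8, 3]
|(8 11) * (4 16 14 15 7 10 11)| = |(4 16 14 15 7 10 11 8)| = 8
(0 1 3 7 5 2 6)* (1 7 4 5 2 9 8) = (0 7 2 6)(1 3 4 5 9 8) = [7, 3, 6, 4, 5, 9, 0, 2, 1, 8]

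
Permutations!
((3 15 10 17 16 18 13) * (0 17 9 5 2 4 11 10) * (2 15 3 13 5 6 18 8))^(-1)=((0 17 16 8 2 4 11 10 9 6 18 5 15))^(-1)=(0 15 5 18 6 9 10 11 4 2 8 16 17)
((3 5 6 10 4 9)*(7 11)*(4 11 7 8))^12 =((3 5 6 10 11 8 4 9))^12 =(3 11)(4 6)(5 8)(9 10)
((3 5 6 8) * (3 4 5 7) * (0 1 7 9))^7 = ((0 1 7 3 9)(4 5 6 8))^7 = (0 7 9 1 3)(4 8 6 5)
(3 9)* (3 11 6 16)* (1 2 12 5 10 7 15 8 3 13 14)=(1 2 12 5 10 7 15 8 3 9 11 6 16 13 14)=[0, 2, 12, 9, 4, 10, 16, 15, 3, 11, 7, 6, 5, 14, 1, 8, 13]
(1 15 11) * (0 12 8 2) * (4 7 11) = (0 12 8 2)(1 15 4 7 11) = [12, 15, 0, 3, 7, 5, 6, 11, 2, 9, 10, 1, 8, 13, 14, 4]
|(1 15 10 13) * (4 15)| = 5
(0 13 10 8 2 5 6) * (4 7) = (0 13 10 8 2 5 6)(4 7) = [13, 1, 5, 3, 7, 6, 0, 4, 2, 9, 8, 11, 12, 10]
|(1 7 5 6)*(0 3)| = |(0 3)(1 7 5 6)| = 4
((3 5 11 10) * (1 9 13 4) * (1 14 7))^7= ((1 9 13 4 14 7)(3 5 11 10))^7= (1 9 13 4 14 7)(3 10 11 5)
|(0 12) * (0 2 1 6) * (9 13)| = 10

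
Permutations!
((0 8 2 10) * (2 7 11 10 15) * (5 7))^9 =((0 8 5 7 11 10)(2 15))^9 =(0 7)(2 15)(5 10)(8 11)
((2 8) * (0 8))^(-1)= (0 2 8)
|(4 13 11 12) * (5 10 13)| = 6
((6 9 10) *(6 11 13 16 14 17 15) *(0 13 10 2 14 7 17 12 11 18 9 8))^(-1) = ((0 13 16 7 17 15 6 8)(2 14 12 11 10 18 9))^(-1) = (0 8 6 15 17 7 16 13)(2 9 18 10 11 12 14)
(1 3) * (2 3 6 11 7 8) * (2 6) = [0, 2, 3, 1, 4, 5, 11, 8, 6, 9, 10, 7] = (1 2 3)(6 11 7 8)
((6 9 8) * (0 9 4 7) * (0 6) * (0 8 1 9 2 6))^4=(9)(0 7 4 6 2)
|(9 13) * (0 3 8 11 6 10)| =6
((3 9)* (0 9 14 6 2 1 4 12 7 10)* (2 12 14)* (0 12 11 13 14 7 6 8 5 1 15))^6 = ((0 9 3 2 15)(1 4 7 10 12 6 11 13 14 8 5))^6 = (0 9 3 2 15)(1 11 4 13 7 14 10 8 12 5 6)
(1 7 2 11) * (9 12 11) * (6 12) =(1 7 2 9 6 12 11) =[0, 7, 9, 3, 4, 5, 12, 2, 8, 6, 10, 1, 11]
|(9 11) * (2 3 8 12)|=|(2 3 8 12)(9 11)|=4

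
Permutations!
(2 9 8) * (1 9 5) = (1 9 8 2 5) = [0, 9, 5, 3, 4, 1, 6, 7, 2, 8]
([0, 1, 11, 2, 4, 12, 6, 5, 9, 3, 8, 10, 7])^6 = (12)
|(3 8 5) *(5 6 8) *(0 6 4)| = 4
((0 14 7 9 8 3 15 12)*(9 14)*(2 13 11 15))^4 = ((0 9 8 3 2 13 11 15 12)(7 14))^4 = (0 2 12 3 15 8 11 9 13)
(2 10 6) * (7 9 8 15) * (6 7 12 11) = (2 10 7 9 8 15 12 11 6) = [0, 1, 10, 3, 4, 5, 2, 9, 15, 8, 7, 6, 11, 13, 14, 12]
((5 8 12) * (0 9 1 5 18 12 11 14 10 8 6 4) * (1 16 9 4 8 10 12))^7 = ((0 4)(1 5 6 8 11 14 12 18)(9 16))^7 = (0 4)(1 18 12 14 11 8 6 5)(9 16)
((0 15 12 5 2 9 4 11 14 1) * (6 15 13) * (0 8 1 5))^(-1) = (0 12 15 6 13)(1 8)(2 5 14 11 4 9)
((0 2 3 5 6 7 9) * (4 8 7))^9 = ((0 2 3 5 6 4 8 7 9))^9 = (9)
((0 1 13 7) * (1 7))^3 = ((0 7)(1 13))^3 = (0 7)(1 13)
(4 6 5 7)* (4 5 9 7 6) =(5 6 9 7) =[0, 1, 2, 3, 4, 6, 9, 5, 8, 7]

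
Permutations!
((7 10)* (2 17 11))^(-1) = ((2 17 11)(7 10))^(-1) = (2 11 17)(7 10)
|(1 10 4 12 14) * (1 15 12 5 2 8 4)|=12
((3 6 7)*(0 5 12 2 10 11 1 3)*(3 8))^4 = ((0 5 12 2 10 11 1 8 3 6 7))^4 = (0 10 3 5 11 6 12 1 7 2 8)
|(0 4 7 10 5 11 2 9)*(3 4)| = |(0 3 4 7 10 5 11 2 9)| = 9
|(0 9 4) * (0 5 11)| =|(0 9 4 5 11)| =5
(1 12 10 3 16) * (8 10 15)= [0, 12, 2, 16, 4, 5, 6, 7, 10, 9, 3, 11, 15, 13, 14, 8, 1]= (1 12 15 8 10 3 16)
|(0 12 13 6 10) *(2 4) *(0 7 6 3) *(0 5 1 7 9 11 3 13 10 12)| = 18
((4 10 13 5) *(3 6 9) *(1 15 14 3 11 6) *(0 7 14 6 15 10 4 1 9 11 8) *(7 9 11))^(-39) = (1 10 13 5)(3 6)(7 11)(14 15)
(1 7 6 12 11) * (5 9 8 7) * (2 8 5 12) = (1 12 11)(2 8 7 6)(5 9) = [0, 12, 8, 3, 4, 9, 2, 6, 7, 5, 10, 1, 11]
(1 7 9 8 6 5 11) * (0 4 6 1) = [4, 7, 2, 3, 6, 11, 5, 9, 1, 8, 10, 0] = (0 4 6 5 11)(1 7 9 8)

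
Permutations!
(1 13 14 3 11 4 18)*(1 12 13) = (3 11 4 18 12 13 14) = [0, 1, 2, 11, 18, 5, 6, 7, 8, 9, 10, 4, 13, 14, 3, 15, 16, 17, 12]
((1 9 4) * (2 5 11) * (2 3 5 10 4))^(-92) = (1 10 9 4 2)(3 5 11)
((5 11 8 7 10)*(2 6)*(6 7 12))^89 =((2 7 10 5 11 8 12 6))^89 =(2 7 10 5 11 8 12 6)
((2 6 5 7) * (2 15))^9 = (2 15 7 5 6)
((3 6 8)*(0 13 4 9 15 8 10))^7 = ((0 13 4 9 15 8 3 6 10))^7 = (0 6 8 9 13 10 3 15 4)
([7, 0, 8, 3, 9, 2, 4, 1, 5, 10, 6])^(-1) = (0 1 7)(2 5 8)(4 6 10 9)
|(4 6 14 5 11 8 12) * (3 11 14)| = 6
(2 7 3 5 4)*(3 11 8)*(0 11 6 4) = (0 11 8 3 5)(2 7 6 4) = [11, 1, 7, 5, 2, 0, 4, 6, 3, 9, 10, 8]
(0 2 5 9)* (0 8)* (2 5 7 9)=(0 5 2 7 9 8)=[5, 1, 7, 3, 4, 2, 6, 9, 0, 8]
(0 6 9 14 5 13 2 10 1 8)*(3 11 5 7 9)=[6, 8, 10, 11, 4, 13, 3, 9, 0, 14, 1, 5, 12, 2, 7]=(0 6 3 11 5 13 2 10 1 8)(7 9 14)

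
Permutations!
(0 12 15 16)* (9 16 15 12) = (0 9 16) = [9, 1, 2, 3, 4, 5, 6, 7, 8, 16, 10, 11, 12, 13, 14, 15, 0]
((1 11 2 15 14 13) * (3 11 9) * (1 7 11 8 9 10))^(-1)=((1 10)(2 15 14 13 7 11)(3 8 9))^(-1)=(1 10)(2 11 7 13 14 15)(3 9 8)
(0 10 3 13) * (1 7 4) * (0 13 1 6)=[10, 7, 2, 1, 6, 5, 0, 4, 8, 9, 3, 11, 12, 13]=(13)(0 10 3 1 7 4 6)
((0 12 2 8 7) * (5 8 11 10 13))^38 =((0 12 2 11 10 13 5 8 7))^38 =(0 2 10 5 7 12 11 13 8)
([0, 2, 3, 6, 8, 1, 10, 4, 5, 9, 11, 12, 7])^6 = [0, 12, 7, 4, 6, 11, 8, 3, 10, 9, 5, 1, 2]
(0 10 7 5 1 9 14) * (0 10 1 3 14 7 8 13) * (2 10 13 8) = [1, 9, 10, 14, 4, 3, 6, 5, 8, 7, 2, 11, 12, 0, 13] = (0 1 9 7 5 3 14 13)(2 10)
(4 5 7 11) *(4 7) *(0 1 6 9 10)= (0 1 6 9 10)(4 5)(7 11)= [1, 6, 2, 3, 5, 4, 9, 11, 8, 10, 0, 7]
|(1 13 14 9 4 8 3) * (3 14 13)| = 4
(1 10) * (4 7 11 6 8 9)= (1 10)(4 7 11 6 8 9)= [0, 10, 2, 3, 7, 5, 8, 11, 9, 4, 1, 6]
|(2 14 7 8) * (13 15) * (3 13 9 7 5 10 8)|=5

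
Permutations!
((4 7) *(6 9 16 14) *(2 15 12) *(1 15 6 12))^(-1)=((1 15)(2 6 9 16 14 12)(4 7))^(-1)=(1 15)(2 12 14 16 9 6)(4 7)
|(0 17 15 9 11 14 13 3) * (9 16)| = |(0 17 15 16 9 11 14 13 3)| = 9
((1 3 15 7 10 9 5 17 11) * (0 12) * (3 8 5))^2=(1 5 11 8 17)(3 7 9 15 10)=((0 12)(1 8 5 17 11)(3 15 7 10 9))^2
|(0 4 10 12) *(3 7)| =|(0 4 10 12)(3 7)| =4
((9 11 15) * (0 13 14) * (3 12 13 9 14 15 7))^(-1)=((0 9 11 7 3 12 13 15 14))^(-1)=(0 14 15 13 12 3 7 11 9)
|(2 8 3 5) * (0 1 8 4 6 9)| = |(0 1 8 3 5 2 4 6 9)| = 9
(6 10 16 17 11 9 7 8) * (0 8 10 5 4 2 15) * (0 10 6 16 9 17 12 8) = (2 15 10 9 7 6 5 4)(8 16 12)(11 17) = [0, 1, 15, 3, 2, 4, 5, 6, 16, 7, 9, 17, 8, 13, 14, 10, 12, 11]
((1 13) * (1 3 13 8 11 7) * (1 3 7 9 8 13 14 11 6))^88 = ((1 13 7 3 14 11 9 8 6))^88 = (1 8 11 3 13 6 9 14 7)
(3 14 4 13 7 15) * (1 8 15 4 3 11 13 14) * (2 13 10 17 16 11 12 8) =(1 2 13 7 4 14 3)(8 15 12)(10 17 16 11) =[0, 2, 13, 1, 14, 5, 6, 4, 15, 9, 17, 10, 8, 7, 3, 12, 11, 16]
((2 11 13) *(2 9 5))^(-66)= ((2 11 13 9 5))^(-66)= (2 5 9 13 11)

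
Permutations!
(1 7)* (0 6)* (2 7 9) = (0 6)(1 9 2 7) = [6, 9, 7, 3, 4, 5, 0, 1, 8, 2]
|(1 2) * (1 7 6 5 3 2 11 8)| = |(1 11 8)(2 7 6 5 3)| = 15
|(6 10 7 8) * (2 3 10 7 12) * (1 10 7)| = 8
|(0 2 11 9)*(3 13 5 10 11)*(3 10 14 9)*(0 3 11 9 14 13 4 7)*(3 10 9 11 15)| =18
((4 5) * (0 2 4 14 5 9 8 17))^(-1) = ((0 2 4 9 8 17)(5 14))^(-1) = (0 17 8 9 4 2)(5 14)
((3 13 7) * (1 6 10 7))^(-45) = ((1 6 10 7 3 13))^(-45) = (1 7)(3 6)(10 13)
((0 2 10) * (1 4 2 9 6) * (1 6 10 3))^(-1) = ((0 9 10)(1 4 2 3))^(-1) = (0 10 9)(1 3 2 4)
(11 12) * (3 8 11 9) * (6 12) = (3 8 11 6 12 9) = [0, 1, 2, 8, 4, 5, 12, 7, 11, 3, 10, 6, 9]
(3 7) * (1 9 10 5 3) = (1 9 10 5 3 7) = [0, 9, 2, 7, 4, 3, 6, 1, 8, 10, 5]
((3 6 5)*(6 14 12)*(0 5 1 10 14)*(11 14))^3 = ((0 5 3)(1 10 11 14 12 6))^3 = (1 14)(6 11)(10 12)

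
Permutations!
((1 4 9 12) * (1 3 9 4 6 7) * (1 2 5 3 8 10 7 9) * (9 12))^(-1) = ((1 6 12 8 10 7 2 5 3))^(-1) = (1 3 5 2 7 10 8 12 6)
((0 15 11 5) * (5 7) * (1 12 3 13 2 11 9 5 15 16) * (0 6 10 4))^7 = (0 11 4 2 10 13 6 3 5 12 9 1 15 16 7)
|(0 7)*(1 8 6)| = |(0 7)(1 8 6)| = 6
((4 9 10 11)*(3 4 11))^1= (11)(3 4 9 10)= ((11)(3 4 9 10))^1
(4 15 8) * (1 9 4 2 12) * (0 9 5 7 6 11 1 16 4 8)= (0 9 8 2 12 16 4 15)(1 5 7 6 11)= [9, 5, 12, 3, 15, 7, 11, 6, 2, 8, 10, 1, 16, 13, 14, 0, 4]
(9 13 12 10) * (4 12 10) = (4 12)(9 13 10) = [0, 1, 2, 3, 12, 5, 6, 7, 8, 13, 9, 11, 4, 10]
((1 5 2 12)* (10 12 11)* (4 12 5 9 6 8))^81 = (1 8)(2 11 10 5)(4 9)(6 12) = ((1 9 6 8 4 12)(2 11 10 5))^81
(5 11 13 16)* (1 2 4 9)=[0, 2, 4, 3, 9, 11, 6, 7, 8, 1, 10, 13, 12, 16, 14, 15, 5]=(1 2 4 9)(5 11 13 16)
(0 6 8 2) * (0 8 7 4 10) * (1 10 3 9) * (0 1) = (0 6 7 4 3 9)(1 10)(2 8) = [6, 10, 8, 9, 3, 5, 7, 4, 2, 0, 1]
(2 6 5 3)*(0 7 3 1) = (0 7 3 2 6 5 1) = [7, 0, 6, 2, 4, 1, 5, 3]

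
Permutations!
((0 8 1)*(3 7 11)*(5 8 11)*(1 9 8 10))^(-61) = ((0 11 3 7 5 10 1)(8 9))^(-61) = (0 3 5 1 11 7 10)(8 9)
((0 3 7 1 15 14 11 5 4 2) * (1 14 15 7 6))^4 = ((15)(0 3 6 1 7 14 11 5 4 2))^4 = (15)(0 7 4 6 11)(1 5 3 14 2)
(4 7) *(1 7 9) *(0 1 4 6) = [1, 7, 2, 3, 9, 5, 0, 6, 8, 4] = (0 1 7 6)(4 9)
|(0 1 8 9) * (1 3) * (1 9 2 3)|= |(0 1 8 2 3 9)|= 6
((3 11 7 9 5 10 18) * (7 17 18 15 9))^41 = ((3 11 17 18)(5 10 15 9))^41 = (3 11 17 18)(5 10 15 9)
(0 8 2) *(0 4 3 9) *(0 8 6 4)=(0 6 4 3 9 8 2)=[6, 1, 0, 9, 3, 5, 4, 7, 2, 8]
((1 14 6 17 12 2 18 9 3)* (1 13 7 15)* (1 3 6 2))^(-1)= (1 12 17 6 9 18 2 14)(3 15 7 13)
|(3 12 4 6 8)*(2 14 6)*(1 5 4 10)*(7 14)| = |(1 5 4 2 7 14 6 8 3 12 10)| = 11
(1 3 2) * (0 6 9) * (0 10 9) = (0 6)(1 3 2)(9 10) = [6, 3, 1, 2, 4, 5, 0, 7, 8, 10, 9]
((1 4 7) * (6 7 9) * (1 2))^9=(1 6)(2 9)(4 7)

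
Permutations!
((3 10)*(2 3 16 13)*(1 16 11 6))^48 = ((1 16 13 2 3 10 11 6))^48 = (16)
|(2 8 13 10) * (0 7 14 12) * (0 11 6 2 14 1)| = 24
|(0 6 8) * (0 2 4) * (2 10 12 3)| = 8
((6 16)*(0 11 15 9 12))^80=(16)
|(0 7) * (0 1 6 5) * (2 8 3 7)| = |(0 2 8 3 7 1 6 5)| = 8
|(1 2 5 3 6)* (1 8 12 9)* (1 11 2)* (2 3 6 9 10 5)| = 15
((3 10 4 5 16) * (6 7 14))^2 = (3 4 16 10 5)(6 14 7)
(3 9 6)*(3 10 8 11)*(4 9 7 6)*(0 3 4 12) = (0 3 7 6 10 8 11 4 9 12) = [3, 1, 2, 7, 9, 5, 10, 6, 11, 12, 8, 4, 0]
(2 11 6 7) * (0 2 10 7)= [2, 1, 11, 3, 4, 5, 0, 10, 8, 9, 7, 6]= (0 2 11 6)(7 10)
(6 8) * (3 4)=[0, 1, 2, 4, 3, 5, 8, 7, 6]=(3 4)(6 8)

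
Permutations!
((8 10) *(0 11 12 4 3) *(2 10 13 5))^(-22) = (0 4 11 3 12)(2 13 10 5 8) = ((0 11 12 4 3)(2 10 8 13 5))^(-22)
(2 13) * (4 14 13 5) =(2 5 4 14 13) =[0, 1, 5, 3, 14, 4, 6, 7, 8, 9, 10, 11, 12, 2, 13]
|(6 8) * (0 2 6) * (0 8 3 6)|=2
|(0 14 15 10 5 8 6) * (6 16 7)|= 9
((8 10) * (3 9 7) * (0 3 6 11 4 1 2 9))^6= (1 4 11 6 7 9 2)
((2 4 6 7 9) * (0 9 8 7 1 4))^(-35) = (0 9 2)(1 4 6)(7 8)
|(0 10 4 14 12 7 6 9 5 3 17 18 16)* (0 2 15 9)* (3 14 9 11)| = |(0 10 4 9 5 14 12 7 6)(2 15 11 3 17 18 16)| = 63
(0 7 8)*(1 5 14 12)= [7, 5, 2, 3, 4, 14, 6, 8, 0, 9, 10, 11, 1, 13, 12]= (0 7 8)(1 5 14 12)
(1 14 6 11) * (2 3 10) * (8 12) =[0, 14, 3, 10, 4, 5, 11, 7, 12, 9, 2, 1, 8, 13, 6] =(1 14 6 11)(2 3 10)(8 12)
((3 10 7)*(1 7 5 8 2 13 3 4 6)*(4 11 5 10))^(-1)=(1 6 4 3 13 2 8 5 11 7)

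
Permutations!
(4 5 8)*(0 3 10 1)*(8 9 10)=[3, 0, 2, 8, 5, 9, 6, 7, 4, 10, 1]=(0 3 8 4 5 9 10 1)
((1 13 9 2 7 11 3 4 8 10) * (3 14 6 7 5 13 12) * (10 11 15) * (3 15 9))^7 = (1 10 15 12)(2 14 3 9 11 13 7 8 5 6 4)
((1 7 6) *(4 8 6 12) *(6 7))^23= (1 6)(4 12 7 8)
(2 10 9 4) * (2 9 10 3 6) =(10)(2 3 6)(4 9) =[0, 1, 3, 6, 9, 5, 2, 7, 8, 4, 10]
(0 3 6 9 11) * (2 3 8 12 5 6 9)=[8, 1, 3, 9, 4, 6, 2, 7, 12, 11, 10, 0, 5]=(0 8 12 5 6 2 3 9 11)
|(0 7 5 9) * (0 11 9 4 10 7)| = |(4 10 7 5)(9 11)| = 4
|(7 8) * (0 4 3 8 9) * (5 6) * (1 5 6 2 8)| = |(0 4 3 1 5 2 8 7 9)| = 9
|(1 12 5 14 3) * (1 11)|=|(1 12 5 14 3 11)|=6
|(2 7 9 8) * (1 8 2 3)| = 3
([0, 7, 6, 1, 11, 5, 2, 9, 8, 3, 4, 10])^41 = [0, 7, 6, 1, 10, 5, 2, 9, 8, 3, 11, 4]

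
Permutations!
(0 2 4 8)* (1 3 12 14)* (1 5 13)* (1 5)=(0 2 4 8)(1 3 12 14)(5 13)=[2, 3, 4, 12, 8, 13, 6, 7, 0, 9, 10, 11, 14, 5, 1]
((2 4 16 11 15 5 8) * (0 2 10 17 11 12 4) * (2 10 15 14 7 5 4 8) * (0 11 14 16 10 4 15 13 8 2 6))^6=(0 5 14 10)(2 16)(4 6 7 17)(11 12)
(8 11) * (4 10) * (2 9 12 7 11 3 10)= (2 9 12 7 11 8 3 10 4)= [0, 1, 9, 10, 2, 5, 6, 11, 3, 12, 4, 8, 7]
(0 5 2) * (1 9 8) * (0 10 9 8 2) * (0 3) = (0 5 3)(1 8)(2 10 9) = [5, 8, 10, 0, 4, 3, 6, 7, 1, 2, 9]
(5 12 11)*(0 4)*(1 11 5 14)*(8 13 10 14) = (0 4)(1 11 8 13 10 14)(5 12) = [4, 11, 2, 3, 0, 12, 6, 7, 13, 9, 14, 8, 5, 10, 1]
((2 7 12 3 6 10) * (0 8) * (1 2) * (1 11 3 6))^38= (1 11 6 7)(2 3 10 12)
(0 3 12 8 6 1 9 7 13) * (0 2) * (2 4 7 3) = [2, 9, 0, 12, 7, 5, 1, 13, 6, 3, 10, 11, 8, 4] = (0 2)(1 9 3 12 8 6)(4 7 13)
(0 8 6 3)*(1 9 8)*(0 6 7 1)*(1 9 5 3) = (1 5 3 6)(7 9 8) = [0, 5, 2, 6, 4, 3, 1, 9, 7, 8]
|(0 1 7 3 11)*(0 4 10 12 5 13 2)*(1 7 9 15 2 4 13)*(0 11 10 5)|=|(0 7 3 10 12)(1 9 15 2 11 13 4 5)|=40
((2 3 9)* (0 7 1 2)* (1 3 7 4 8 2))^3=(0 2 9 8 3 4 7)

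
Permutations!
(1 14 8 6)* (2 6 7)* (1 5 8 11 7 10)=(1 14 11 7 2 6 5 8 10)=[0, 14, 6, 3, 4, 8, 5, 2, 10, 9, 1, 7, 12, 13, 11]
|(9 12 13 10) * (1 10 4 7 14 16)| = |(1 10 9 12 13 4 7 14 16)| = 9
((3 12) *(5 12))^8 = (3 12 5)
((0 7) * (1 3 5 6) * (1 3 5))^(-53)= (0 7)(1 3 6 5)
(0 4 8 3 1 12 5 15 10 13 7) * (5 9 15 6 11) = (0 4 8 3 1 12 9 15 10 13 7)(5 6 11) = [4, 12, 2, 1, 8, 6, 11, 0, 3, 15, 13, 5, 9, 7, 14, 10]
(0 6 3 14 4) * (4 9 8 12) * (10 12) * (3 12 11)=(0 6 12 4)(3 14 9 8 10 11)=[6, 1, 2, 14, 0, 5, 12, 7, 10, 8, 11, 3, 4, 13, 9]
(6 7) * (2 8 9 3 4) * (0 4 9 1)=[4, 0, 8, 9, 2, 5, 7, 6, 1, 3]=(0 4 2 8 1)(3 9)(6 7)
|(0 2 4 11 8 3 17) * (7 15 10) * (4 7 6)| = 11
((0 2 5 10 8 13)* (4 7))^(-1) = (0 13 8 10 5 2)(4 7)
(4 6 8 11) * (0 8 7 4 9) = (0 8 11 9)(4 6 7) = [8, 1, 2, 3, 6, 5, 7, 4, 11, 0, 10, 9]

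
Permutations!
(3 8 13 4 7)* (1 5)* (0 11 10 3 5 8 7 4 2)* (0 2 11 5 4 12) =[5, 8, 2, 7, 12, 1, 6, 4, 13, 9, 3, 10, 0, 11] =(0 5 1 8 13 11 10 3 7 4 12)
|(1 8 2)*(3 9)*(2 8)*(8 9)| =6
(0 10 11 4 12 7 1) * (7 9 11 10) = [7, 0, 2, 3, 12, 5, 6, 1, 8, 11, 10, 4, 9] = (0 7 1)(4 12 9 11)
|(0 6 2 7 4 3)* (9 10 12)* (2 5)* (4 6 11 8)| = |(0 11 8 4 3)(2 7 6 5)(9 10 12)| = 60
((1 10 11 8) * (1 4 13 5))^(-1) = (1 5 13 4 8 11 10)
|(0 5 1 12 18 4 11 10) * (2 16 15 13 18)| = 12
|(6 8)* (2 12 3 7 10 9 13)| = |(2 12 3 7 10 9 13)(6 8)| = 14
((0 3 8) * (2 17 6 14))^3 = ((0 3 8)(2 17 6 14))^3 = (2 14 6 17)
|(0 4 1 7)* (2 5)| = |(0 4 1 7)(2 5)| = 4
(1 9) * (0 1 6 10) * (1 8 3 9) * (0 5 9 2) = (0 8 3 2)(5 9 6 10) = [8, 1, 0, 2, 4, 9, 10, 7, 3, 6, 5]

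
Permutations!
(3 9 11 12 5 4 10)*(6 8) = (3 9 11 12 5 4 10)(6 8) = [0, 1, 2, 9, 10, 4, 8, 7, 6, 11, 3, 12, 5]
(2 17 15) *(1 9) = [0, 9, 17, 3, 4, 5, 6, 7, 8, 1, 10, 11, 12, 13, 14, 2, 16, 15] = (1 9)(2 17 15)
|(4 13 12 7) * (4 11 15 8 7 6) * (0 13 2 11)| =|(0 13 12 6 4 2 11 15 8 7)| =10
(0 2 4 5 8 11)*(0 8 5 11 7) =(0 2 4 11 8 7) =[2, 1, 4, 3, 11, 5, 6, 0, 7, 9, 10, 8]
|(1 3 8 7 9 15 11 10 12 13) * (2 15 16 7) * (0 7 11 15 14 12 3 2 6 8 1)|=|(0 7 9 16 11 10 3 1 2 14 12 13)(6 8)|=12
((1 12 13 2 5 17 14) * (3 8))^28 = (17)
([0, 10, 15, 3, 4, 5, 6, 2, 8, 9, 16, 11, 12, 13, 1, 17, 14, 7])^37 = [0, 10, 15, 3, 4, 5, 6, 2, 8, 9, 16, 11, 12, 13, 1, 17, 14, 7]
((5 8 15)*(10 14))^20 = ((5 8 15)(10 14))^20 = (5 15 8)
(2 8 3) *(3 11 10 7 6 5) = (2 8 11 10 7 6 5 3) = [0, 1, 8, 2, 4, 3, 5, 6, 11, 9, 7, 10]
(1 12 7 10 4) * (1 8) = (1 12 7 10 4 8) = [0, 12, 2, 3, 8, 5, 6, 10, 1, 9, 4, 11, 7]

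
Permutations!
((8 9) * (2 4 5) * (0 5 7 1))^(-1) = ((0 5 2 4 7 1)(8 9))^(-1) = (0 1 7 4 2 5)(8 9)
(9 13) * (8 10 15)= (8 10 15)(9 13)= [0, 1, 2, 3, 4, 5, 6, 7, 10, 13, 15, 11, 12, 9, 14, 8]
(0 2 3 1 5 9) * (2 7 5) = (0 7 5 9)(1 2 3) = [7, 2, 3, 1, 4, 9, 6, 5, 8, 0]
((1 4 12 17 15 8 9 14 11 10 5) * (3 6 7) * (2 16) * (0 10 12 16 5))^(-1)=((0 10)(1 4 16 2 5)(3 6 7)(8 9 14 11 12 17 15))^(-1)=(0 10)(1 5 2 16 4)(3 7 6)(8 15 17 12 11 14 9)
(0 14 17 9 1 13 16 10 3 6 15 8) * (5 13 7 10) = (0 14 17 9 1 7 10 3 6 15 8)(5 13 16) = [14, 7, 2, 6, 4, 13, 15, 10, 0, 1, 3, 11, 12, 16, 17, 8, 5, 9]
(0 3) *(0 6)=(0 3 6)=[3, 1, 2, 6, 4, 5, 0]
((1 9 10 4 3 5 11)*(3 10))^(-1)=(1 11 5 3 9)(4 10)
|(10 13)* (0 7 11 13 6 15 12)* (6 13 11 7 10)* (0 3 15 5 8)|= |(0 10 13 6 5 8)(3 15 12)|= 6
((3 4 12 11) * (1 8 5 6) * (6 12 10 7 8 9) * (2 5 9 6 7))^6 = (2 10 4 3 11 12 5)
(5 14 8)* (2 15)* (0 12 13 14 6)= [12, 1, 15, 3, 4, 6, 0, 7, 5, 9, 10, 11, 13, 14, 8, 2]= (0 12 13 14 8 5 6)(2 15)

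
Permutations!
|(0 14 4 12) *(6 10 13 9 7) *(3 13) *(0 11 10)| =11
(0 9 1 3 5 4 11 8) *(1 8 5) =(0 9 8)(1 3)(4 11 5) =[9, 3, 2, 1, 11, 4, 6, 7, 0, 8, 10, 5]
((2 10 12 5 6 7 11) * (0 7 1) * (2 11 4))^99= ((0 7 4 2 10 12 5 6 1))^99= (12)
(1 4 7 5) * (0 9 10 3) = (0 9 10 3)(1 4 7 5) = [9, 4, 2, 0, 7, 1, 6, 5, 8, 10, 3]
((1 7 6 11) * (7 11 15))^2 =(6 7 15)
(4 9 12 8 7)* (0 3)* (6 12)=(0 3)(4 9 6 12 8 7)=[3, 1, 2, 0, 9, 5, 12, 4, 7, 6, 10, 11, 8]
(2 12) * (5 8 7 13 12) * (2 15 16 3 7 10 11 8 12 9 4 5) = [0, 1, 2, 7, 5, 12, 6, 13, 10, 4, 11, 8, 15, 9, 14, 16, 3] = (3 7 13 9 4 5 12 15 16)(8 10 11)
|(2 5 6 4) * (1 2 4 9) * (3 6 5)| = 5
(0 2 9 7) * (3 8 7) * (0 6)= (0 2 9 3 8 7 6)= [2, 1, 9, 8, 4, 5, 0, 6, 7, 3]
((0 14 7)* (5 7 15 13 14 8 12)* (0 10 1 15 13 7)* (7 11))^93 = ((0 8 12 5)(1 15 11 7 10)(13 14))^93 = (0 8 12 5)(1 7 15 10 11)(13 14)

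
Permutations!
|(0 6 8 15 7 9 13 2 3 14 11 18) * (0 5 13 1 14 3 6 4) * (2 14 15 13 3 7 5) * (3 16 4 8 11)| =|(0 8 13 14 3 7 9 1 15 5 16 4)(2 6 11 18)| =12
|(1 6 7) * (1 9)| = 4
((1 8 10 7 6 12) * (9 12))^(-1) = (1 12 9 6 7 10 8)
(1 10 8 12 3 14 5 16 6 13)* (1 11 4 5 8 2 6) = (1 10 2 6 13 11 4 5 16)(3 14 8 12) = [0, 10, 6, 14, 5, 16, 13, 7, 12, 9, 2, 4, 3, 11, 8, 15, 1]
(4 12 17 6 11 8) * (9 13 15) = [0, 1, 2, 3, 12, 5, 11, 7, 4, 13, 10, 8, 17, 15, 14, 9, 16, 6] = (4 12 17 6 11 8)(9 13 15)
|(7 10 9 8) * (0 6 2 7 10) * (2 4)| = 15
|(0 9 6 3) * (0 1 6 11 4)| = 12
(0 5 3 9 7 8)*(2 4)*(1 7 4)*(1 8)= (0 5 3 9 4 2 8)(1 7)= [5, 7, 8, 9, 2, 3, 6, 1, 0, 4]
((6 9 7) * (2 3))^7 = (2 3)(6 9 7)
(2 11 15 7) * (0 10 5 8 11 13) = [10, 1, 13, 3, 4, 8, 6, 2, 11, 9, 5, 15, 12, 0, 14, 7] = (0 10 5 8 11 15 7 2 13)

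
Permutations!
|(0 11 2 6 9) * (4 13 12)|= |(0 11 2 6 9)(4 13 12)|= 15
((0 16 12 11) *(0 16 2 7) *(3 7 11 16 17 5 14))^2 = (0 11 5 3)(2 17 14 7) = ((0 2 11 17 5 14 3 7)(12 16))^2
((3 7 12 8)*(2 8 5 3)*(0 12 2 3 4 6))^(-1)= (0 6 4 5 12)(2 7 3 8)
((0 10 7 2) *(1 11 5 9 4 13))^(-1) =((0 10 7 2)(1 11 5 9 4 13))^(-1) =(0 2 7 10)(1 13 4 9 5 11)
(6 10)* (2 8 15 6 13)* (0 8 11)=(0 8 15 6 10 13 2 11)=[8, 1, 11, 3, 4, 5, 10, 7, 15, 9, 13, 0, 12, 2, 14, 6]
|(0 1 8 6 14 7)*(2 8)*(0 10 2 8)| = |(0 1 8 6 14 7 10 2)| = 8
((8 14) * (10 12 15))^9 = ((8 14)(10 12 15))^9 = (15)(8 14)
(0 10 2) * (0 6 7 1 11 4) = (0 10 2 6 7 1 11 4) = [10, 11, 6, 3, 0, 5, 7, 1, 8, 9, 2, 4]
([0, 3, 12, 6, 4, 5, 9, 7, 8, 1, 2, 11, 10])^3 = [0, 9, 2, 1, 4, 5, 3, 7, 8, 6, 10, 11, 12]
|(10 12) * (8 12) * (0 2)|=|(0 2)(8 12 10)|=6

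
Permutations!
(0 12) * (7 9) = [12, 1, 2, 3, 4, 5, 6, 9, 8, 7, 10, 11, 0] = (0 12)(7 9)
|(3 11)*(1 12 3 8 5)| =6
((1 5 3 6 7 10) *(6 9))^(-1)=((1 5 3 9 6 7 10))^(-1)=(1 10 7 6 9 3 5)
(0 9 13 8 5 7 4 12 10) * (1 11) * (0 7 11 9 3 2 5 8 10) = (0 3 2 5 11 1 9 13 10 7 4 12) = [3, 9, 5, 2, 12, 11, 6, 4, 8, 13, 7, 1, 0, 10]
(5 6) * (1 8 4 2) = [0, 8, 1, 3, 2, 6, 5, 7, 4] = (1 8 4 2)(5 6)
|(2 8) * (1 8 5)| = |(1 8 2 5)| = 4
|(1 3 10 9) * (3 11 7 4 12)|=|(1 11 7 4 12 3 10 9)|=8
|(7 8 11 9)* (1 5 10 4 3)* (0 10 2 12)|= |(0 10 4 3 1 5 2 12)(7 8 11 9)|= 8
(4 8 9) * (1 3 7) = (1 3 7)(4 8 9) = [0, 3, 2, 7, 8, 5, 6, 1, 9, 4]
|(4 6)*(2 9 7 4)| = |(2 9 7 4 6)| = 5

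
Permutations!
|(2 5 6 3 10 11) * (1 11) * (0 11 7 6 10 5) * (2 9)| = 12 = |(0 11 9 2)(1 7 6 3 5 10)|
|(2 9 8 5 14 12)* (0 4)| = |(0 4)(2 9 8 5 14 12)| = 6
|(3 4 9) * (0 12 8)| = 3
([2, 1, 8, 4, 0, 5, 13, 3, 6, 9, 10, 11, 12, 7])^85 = [7, 1, 3, 6, 13, 5, 0, 8, 4, 9, 10, 11, 12, 2]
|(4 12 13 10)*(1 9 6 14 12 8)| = |(1 9 6 14 12 13 10 4 8)| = 9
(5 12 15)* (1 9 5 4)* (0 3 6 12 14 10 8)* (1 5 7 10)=[3, 9, 2, 6, 5, 14, 12, 10, 0, 7, 8, 11, 15, 13, 1, 4]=(0 3 6 12 15 4 5 14 1 9 7 10 8)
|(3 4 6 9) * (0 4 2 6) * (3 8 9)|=6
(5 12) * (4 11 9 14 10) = (4 11 9 14 10)(5 12) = [0, 1, 2, 3, 11, 12, 6, 7, 8, 14, 4, 9, 5, 13, 10]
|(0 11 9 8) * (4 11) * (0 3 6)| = 7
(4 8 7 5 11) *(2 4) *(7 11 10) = (2 4 8 11)(5 10 7) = [0, 1, 4, 3, 8, 10, 6, 5, 11, 9, 7, 2]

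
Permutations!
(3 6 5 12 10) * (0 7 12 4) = (0 7 12 10 3 6 5 4) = [7, 1, 2, 6, 0, 4, 5, 12, 8, 9, 3, 11, 10]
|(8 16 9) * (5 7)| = 6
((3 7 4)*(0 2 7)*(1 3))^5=(0 3 1 4 7 2)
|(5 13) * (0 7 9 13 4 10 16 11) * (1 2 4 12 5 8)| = 22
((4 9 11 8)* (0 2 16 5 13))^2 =((0 2 16 5 13)(4 9 11 8))^2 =(0 16 13 2 5)(4 11)(8 9)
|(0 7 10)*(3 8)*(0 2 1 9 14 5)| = |(0 7 10 2 1 9 14 5)(3 8)| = 8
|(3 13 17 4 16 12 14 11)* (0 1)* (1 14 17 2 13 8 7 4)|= |(0 14 11 3 8 7 4 16 12 17 1)(2 13)|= 22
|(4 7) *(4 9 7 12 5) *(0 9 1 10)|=|(0 9 7 1 10)(4 12 5)|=15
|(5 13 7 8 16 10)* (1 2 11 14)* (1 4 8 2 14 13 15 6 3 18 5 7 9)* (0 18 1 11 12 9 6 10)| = 18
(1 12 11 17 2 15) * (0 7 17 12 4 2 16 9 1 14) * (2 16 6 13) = (0 7 17 6 13 2 15 14)(1 4 16 9)(11 12) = [7, 4, 15, 3, 16, 5, 13, 17, 8, 1, 10, 12, 11, 2, 0, 14, 9, 6]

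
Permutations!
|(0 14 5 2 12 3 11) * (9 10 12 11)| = 20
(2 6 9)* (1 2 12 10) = (1 2 6 9 12 10) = [0, 2, 6, 3, 4, 5, 9, 7, 8, 12, 1, 11, 10]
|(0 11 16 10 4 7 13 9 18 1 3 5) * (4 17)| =13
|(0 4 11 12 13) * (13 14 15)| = |(0 4 11 12 14 15 13)| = 7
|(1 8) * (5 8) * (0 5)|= |(0 5 8 1)|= 4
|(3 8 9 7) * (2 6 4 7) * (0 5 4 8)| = 20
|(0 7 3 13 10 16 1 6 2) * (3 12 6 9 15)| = 35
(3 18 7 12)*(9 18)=(3 9 18 7 12)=[0, 1, 2, 9, 4, 5, 6, 12, 8, 18, 10, 11, 3, 13, 14, 15, 16, 17, 7]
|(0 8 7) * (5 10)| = 6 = |(0 8 7)(5 10)|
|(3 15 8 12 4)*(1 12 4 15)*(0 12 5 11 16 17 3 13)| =|(0 12 15 8 4 13)(1 5 11 16 17 3)| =6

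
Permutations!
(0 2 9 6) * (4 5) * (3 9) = (0 2 3 9 6)(4 5) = [2, 1, 3, 9, 5, 4, 0, 7, 8, 6]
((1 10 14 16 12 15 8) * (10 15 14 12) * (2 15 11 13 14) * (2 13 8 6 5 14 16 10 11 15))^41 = ((1 15 6 5 14 10 12 13 16 11 8))^41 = (1 16 10 6 8 13 14 15 11 12 5)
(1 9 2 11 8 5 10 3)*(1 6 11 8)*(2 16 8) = (1 9 16 8 5 10 3 6 11) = [0, 9, 2, 6, 4, 10, 11, 7, 5, 16, 3, 1, 12, 13, 14, 15, 8]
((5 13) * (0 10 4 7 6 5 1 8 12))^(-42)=((0 10 4 7 6 5 13 1 8 12))^(-42)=(0 8 13 6 4)(1 5 7 10 12)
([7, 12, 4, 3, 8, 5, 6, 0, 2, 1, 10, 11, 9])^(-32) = (1 12 9)(2 4 8)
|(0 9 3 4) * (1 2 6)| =|(0 9 3 4)(1 2 6)| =12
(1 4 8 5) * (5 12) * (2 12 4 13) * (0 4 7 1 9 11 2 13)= [4, 0, 12, 3, 8, 9, 6, 1, 7, 11, 10, 2, 5, 13]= (13)(0 4 8 7 1)(2 12 5 9 11)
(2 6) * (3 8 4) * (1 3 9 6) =[0, 3, 1, 8, 9, 5, 2, 7, 4, 6] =(1 3 8 4 9 6 2)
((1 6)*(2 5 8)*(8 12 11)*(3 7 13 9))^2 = (2 12 8 5 11)(3 13)(7 9)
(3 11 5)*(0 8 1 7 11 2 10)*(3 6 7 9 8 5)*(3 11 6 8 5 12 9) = (0 12 9 5 8 1 3 2 10)(6 7) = [12, 3, 10, 2, 4, 8, 7, 6, 1, 5, 0, 11, 9]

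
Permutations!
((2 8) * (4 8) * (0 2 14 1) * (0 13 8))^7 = (0 2 4)(1 14 8 13)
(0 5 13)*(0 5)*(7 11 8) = [0, 1, 2, 3, 4, 13, 6, 11, 7, 9, 10, 8, 12, 5] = (5 13)(7 11 8)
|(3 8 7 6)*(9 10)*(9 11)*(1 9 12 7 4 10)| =8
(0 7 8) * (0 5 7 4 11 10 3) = (0 4 11 10 3)(5 7 8) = [4, 1, 2, 0, 11, 7, 6, 8, 5, 9, 3, 10]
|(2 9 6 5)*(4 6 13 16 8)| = |(2 9 13 16 8 4 6 5)| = 8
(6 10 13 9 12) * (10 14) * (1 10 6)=(1 10 13 9 12)(6 14)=[0, 10, 2, 3, 4, 5, 14, 7, 8, 12, 13, 11, 1, 9, 6]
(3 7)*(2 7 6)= (2 7 3 6)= [0, 1, 7, 6, 4, 5, 2, 3]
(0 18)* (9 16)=(0 18)(9 16)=[18, 1, 2, 3, 4, 5, 6, 7, 8, 16, 10, 11, 12, 13, 14, 15, 9, 17, 0]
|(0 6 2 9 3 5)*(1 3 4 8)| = |(0 6 2 9 4 8 1 3 5)| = 9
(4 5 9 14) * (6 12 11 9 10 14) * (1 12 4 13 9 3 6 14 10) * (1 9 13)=(1 12 11 3 6 4 5 9 14)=[0, 12, 2, 6, 5, 9, 4, 7, 8, 14, 10, 3, 11, 13, 1]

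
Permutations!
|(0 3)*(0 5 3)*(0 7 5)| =|(0 7 5 3)| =4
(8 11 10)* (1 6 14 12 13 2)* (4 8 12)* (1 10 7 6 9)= (1 9)(2 10 12 13)(4 8 11 7 6 14)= [0, 9, 10, 3, 8, 5, 14, 6, 11, 1, 12, 7, 13, 2, 4]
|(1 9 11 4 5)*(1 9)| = 4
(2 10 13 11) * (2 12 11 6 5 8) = (2 10 13 6 5 8)(11 12) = [0, 1, 10, 3, 4, 8, 5, 7, 2, 9, 13, 12, 11, 6]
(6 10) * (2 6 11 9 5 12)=(2 6 10 11 9 5 12)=[0, 1, 6, 3, 4, 12, 10, 7, 8, 5, 11, 9, 2]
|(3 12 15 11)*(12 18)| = |(3 18 12 15 11)| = 5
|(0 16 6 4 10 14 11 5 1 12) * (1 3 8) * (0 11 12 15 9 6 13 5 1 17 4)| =|(0 16 13 5 3 8 17 4 10 14 12 11 1 15 9 6)| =16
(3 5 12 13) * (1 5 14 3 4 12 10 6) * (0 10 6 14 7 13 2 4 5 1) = (0 10 14 3 7 13 5 6)(2 4 12) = [10, 1, 4, 7, 12, 6, 0, 13, 8, 9, 14, 11, 2, 5, 3]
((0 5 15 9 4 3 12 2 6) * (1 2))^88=(0 2 12 4 15)(1 3 9 5 6)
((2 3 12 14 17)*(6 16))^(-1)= (2 17 14 12 3)(6 16)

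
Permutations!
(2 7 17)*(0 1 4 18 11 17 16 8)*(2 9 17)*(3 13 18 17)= (0 1 4 17 9 3 13 18 11 2 7 16 8)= [1, 4, 7, 13, 17, 5, 6, 16, 0, 3, 10, 2, 12, 18, 14, 15, 8, 9, 11]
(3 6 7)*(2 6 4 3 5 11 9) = [0, 1, 6, 4, 3, 11, 7, 5, 8, 2, 10, 9] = (2 6 7 5 11 9)(3 4)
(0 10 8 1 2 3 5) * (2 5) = (0 10 8 1 5)(2 3) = [10, 5, 3, 2, 4, 0, 6, 7, 1, 9, 8]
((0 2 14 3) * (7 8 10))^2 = ((0 2 14 3)(7 8 10))^2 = (0 14)(2 3)(7 10 8)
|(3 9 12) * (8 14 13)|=3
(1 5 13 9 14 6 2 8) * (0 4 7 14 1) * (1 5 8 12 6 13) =(0 4 7 14 13 9 5 1 8)(2 12 6) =[4, 8, 12, 3, 7, 1, 2, 14, 0, 5, 10, 11, 6, 9, 13]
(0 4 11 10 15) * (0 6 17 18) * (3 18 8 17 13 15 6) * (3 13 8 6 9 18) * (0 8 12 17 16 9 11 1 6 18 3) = [4, 6, 2, 0, 1, 5, 12, 7, 16, 3, 11, 10, 17, 15, 14, 13, 9, 18, 8] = (0 4 1 6 12 17 18 8 16 9 3)(10 11)(13 15)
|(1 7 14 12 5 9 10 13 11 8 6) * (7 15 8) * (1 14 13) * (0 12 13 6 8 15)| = |(15)(0 12 5 9 10 1)(6 14 13 11 7)| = 30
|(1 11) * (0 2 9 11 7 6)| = |(0 2 9 11 1 7 6)| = 7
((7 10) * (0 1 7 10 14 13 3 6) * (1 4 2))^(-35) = (0 4 2 1 7 14 13 3 6)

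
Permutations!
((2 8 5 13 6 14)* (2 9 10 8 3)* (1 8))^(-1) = ((1 8 5 13 6 14 9 10)(2 3))^(-1) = (1 10 9 14 6 13 5 8)(2 3)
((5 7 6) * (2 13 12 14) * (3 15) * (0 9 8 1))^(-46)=(15)(0 8)(1 9)(2 12)(5 6 7)(13 14)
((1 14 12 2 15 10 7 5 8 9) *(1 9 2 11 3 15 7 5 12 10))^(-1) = ((1 14 10 5 8 2 7 12 11 3 15))^(-1) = (1 15 3 11 12 7 2 8 5 10 14)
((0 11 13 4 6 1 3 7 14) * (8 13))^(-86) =((0 11 8 13 4 6 1 3 7 14))^(-86) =(0 4 7 8 1)(3 11 6 14 13)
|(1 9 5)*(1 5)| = 2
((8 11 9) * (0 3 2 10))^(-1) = ((0 3 2 10)(8 11 9))^(-1) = (0 10 2 3)(8 9 11)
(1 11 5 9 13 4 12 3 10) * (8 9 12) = (1 11 5 12 3 10)(4 8 9 13) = [0, 11, 2, 10, 8, 12, 6, 7, 9, 13, 1, 5, 3, 4]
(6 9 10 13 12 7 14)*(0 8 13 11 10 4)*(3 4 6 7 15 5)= (0 8 13 12 15 5 3 4)(6 9)(7 14)(10 11)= [8, 1, 2, 4, 0, 3, 9, 14, 13, 6, 11, 10, 15, 12, 7, 5]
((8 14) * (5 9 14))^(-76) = (14)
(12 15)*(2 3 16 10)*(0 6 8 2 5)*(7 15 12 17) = (0 6 8 2 3 16 10 5)(7 15 17) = [6, 1, 3, 16, 4, 0, 8, 15, 2, 9, 5, 11, 12, 13, 14, 17, 10, 7]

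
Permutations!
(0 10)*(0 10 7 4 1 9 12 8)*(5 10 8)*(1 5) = (0 7 4 5 10 8)(1 9 12) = [7, 9, 2, 3, 5, 10, 6, 4, 0, 12, 8, 11, 1]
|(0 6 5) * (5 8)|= 4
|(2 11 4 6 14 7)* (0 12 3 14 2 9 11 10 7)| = 28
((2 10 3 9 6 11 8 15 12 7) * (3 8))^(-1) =((2 10 8 15 12 7)(3 9 6 11))^(-1) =(2 7 12 15 8 10)(3 11 6 9)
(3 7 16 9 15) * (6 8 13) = (3 7 16 9 15)(6 8 13) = [0, 1, 2, 7, 4, 5, 8, 16, 13, 15, 10, 11, 12, 6, 14, 3, 9]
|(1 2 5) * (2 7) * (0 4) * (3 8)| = |(0 4)(1 7 2 5)(3 8)| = 4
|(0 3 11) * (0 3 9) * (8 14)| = 2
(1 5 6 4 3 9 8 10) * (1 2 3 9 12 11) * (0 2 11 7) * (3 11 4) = [2, 5, 11, 12, 9, 6, 3, 0, 10, 8, 4, 1, 7] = (0 2 11 1 5 6 3 12 7)(4 9 8 10)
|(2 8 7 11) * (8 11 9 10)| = 4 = |(2 11)(7 9 10 8)|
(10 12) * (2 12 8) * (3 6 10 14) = (2 12 14 3 6 10 8) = [0, 1, 12, 6, 4, 5, 10, 7, 2, 9, 8, 11, 14, 13, 3]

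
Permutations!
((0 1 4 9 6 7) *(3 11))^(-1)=((0 1 4 9 6 7)(3 11))^(-1)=(0 7 6 9 4 1)(3 11)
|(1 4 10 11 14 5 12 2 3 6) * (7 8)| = |(1 4 10 11 14 5 12 2 3 6)(7 8)| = 10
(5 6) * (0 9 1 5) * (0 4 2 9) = [0, 5, 9, 3, 2, 6, 4, 7, 8, 1] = (1 5 6 4 2 9)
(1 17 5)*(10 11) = (1 17 5)(10 11) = [0, 17, 2, 3, 4, 1, 6, 7, 8, 9, 11, 10, 12, 13, 14, 15, 16, 5]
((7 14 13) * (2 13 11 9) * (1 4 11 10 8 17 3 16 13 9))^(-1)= (1 11 4)(2 9)(3 17 8 10 14 7 13 16)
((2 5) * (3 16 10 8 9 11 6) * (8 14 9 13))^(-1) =(2 5)(3 6 11 9 14 10 16)(8 13)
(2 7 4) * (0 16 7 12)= (0 16 7 4 2 12)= [16, 1, 12, 3, 2, 5, 6, 4, 8, 9, 10, 11, 0, 13, 14, 15, 7]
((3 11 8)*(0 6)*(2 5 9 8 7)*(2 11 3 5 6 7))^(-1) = ((0 7 11 2 6)(5 9 8))^(-1) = (0 6 2 11 7)(5 8 9)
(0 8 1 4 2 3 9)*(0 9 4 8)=(9)(1 8)(2 3 4)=[0, 8, 3, 4, 2, 5, 6, 7, 1, 9]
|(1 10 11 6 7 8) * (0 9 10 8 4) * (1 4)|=|(0 9 10 11 6 7 1 8 4)|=9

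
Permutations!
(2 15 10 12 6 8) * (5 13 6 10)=[0, 1, 15, 3, 4, 13, 8, 7, 2, 9, 12, 11, 10, 6, 14, 5]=(2 15 5 13 6 8)(10 12)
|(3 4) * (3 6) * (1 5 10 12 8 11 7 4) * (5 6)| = 21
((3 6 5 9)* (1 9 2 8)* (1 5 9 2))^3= ((1 2 8 5)(3 6 9))^3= (9)(1 5 8 2)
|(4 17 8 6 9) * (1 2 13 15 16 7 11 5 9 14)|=14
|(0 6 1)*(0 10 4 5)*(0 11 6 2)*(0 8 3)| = 12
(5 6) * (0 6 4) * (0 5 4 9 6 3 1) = (0 3 1)(4 5 9 6) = [3, 0, 2, 1, 5, 9, 4, 7, 8, 6]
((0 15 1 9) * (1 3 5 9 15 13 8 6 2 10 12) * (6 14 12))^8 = (0 5 15 12 8)(1 14 13 9 3)(2 6 10)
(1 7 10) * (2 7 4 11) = (1 4 11 2 7 10) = [0, 4, 7, 3, 11, 5, 6, 10, 8, 9, 1, 2]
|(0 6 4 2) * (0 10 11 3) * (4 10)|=10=|(0 6 10 11 3)(2 4)|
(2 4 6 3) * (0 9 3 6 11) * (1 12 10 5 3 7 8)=(0 9 7 8 1 12 10 5 3 2 4 11)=[9, 12, 4, 2, 11, 3, 6, 8, 1, 7, 5, 0, 10]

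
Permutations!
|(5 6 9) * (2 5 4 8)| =|(2 5 6 9 4 8)| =6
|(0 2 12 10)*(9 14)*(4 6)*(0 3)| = |(0 2 12 10 3)(4 6)(9 14)| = 10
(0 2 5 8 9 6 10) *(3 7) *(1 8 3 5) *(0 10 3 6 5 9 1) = [2, 8, 0, 7, 4, 6, 3, 9, 1, 5, 10] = (10)(0 2)(1 8)(3 7 9 5 6)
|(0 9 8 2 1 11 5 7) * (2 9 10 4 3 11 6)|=42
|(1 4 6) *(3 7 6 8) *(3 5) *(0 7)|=8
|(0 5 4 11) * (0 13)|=5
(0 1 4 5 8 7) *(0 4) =[1, 0, 2, 3, 5, 8, 6, 4, 7] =(0 1)(4 5 8 7)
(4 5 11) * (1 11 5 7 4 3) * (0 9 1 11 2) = (0 9 1 2)(3 11)(4 7) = [9, 2, 0, 11, 7, 5, 6, 4, 8, 1, 10, 3]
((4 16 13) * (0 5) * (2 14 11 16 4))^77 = ((0 5)(2 14 11 16 13))^77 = (0 5)(2 11 13 14 16)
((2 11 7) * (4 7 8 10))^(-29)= ((2 11 8 10 4 7))^(-29)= (2 11 8 10 4 7)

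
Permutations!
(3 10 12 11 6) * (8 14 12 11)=[0, 1, 2, 10, 4, 5, 3, 7, 14, 9, 11, 6, 8, 13, 12]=(3 10 11 6)(8 14 12)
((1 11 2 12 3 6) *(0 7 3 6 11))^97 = ((0 7 3 11 2 12 6 1))^97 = (0 7 3 11 2 12 6 1)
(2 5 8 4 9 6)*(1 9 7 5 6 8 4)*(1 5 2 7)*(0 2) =(0 2 6 7)(1 9 8 5 4) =[2, 9, 6, 3, 1, 4, 7, 0, 5, 8]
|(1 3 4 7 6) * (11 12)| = |(1 3 4 7 6)(11 12)| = 10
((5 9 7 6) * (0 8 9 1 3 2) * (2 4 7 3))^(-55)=(0 7)(1 3)(2 4)(5 9)(6 8)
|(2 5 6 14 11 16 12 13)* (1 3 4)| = |(1 3 4)(2 5 6 14 11 16 12 13)| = 24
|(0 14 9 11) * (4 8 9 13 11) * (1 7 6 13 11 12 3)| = |(0 14 11)(1 7 6 13 12 3)(4 8 9)| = 6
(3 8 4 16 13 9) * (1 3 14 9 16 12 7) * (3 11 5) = (1 11 5 3 8 4 12 7)(9 14)(13 16) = [0, 11, 2, 8, 12, 3, 6, 1, 4, 14, 10, 5, 7, 16, 9, 15, 13]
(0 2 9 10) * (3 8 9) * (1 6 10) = [2, 6, 3, 8, 4, 5, 10, 7, 9, 1, 0] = (0 2 3 8 9 1 6 10)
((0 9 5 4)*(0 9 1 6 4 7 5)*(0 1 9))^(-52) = (0 6 9 4 1)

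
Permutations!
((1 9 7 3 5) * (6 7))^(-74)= ((1 9 6 7 3 5))^(-74)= (1 3 6)(5 7 9)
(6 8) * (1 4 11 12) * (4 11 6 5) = (1 11 12)(4 6 8 5) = [0, 11, 2, 3, 6, 4, 8, 7, 5, 9, 10, 12, 1]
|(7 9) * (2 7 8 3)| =|(2 7 9 8 3)| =5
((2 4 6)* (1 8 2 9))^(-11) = ((1 8 2 4 6 9))^(-11) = (1 8 2 4 6 9)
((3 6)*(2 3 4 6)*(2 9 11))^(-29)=(2 11 9 3)(4 6)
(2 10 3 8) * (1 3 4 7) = (1 3 8 2 10 4 7) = [0, 3, 10, 8, 7, 5, 6, 1, 2, 9, 4]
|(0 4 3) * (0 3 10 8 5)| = 5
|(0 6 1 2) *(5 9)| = 4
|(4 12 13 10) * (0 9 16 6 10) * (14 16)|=|(0 9 14 16 6 10 4 12 13)|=9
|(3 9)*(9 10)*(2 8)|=|(2 8)(3 10 9)|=6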